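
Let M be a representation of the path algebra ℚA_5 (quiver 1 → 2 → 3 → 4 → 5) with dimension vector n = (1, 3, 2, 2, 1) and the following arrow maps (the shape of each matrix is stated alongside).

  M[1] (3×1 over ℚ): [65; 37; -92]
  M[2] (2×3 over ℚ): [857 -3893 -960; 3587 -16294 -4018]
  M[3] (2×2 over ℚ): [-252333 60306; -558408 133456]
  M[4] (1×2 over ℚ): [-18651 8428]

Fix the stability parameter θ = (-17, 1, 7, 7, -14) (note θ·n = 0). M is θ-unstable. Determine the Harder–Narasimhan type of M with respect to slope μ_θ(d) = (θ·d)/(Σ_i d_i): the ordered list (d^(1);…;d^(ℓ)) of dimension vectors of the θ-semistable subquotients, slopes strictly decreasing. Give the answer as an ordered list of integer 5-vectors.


Interval decomposition of M: I[1,5], I[2,2], I[2,3], I[4,4].
HN type (ℓ=4): μ^(1)=7; μ^(2)=1; μ^(3)=1/4; μ^(4)=-17

((0, 0, 1, 1, 0); (0, 2, 0, 0, 0); (0, 1, 1, 1, 1); (1, 0, 0, 0, 0))


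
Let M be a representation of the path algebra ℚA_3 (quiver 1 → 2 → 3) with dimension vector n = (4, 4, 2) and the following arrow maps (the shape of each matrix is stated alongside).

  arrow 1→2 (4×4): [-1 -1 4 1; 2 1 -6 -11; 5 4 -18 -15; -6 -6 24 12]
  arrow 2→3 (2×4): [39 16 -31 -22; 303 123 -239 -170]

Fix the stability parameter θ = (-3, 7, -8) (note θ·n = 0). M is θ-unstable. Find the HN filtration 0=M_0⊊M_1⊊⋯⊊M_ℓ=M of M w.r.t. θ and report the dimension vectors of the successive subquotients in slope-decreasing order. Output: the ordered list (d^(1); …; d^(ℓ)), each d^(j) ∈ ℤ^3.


Barcode: M ≅ I[1,1], I[1,2], I[1,3]^2, I[2,2]. HN layers by μ_θ (3 steps, strictly decreasing):
  μ^(1)=7; μ^(2)=-1/2; μ^(3)=-3

((0, 2, 0); (0, 2, 2); (4, 0, 0))


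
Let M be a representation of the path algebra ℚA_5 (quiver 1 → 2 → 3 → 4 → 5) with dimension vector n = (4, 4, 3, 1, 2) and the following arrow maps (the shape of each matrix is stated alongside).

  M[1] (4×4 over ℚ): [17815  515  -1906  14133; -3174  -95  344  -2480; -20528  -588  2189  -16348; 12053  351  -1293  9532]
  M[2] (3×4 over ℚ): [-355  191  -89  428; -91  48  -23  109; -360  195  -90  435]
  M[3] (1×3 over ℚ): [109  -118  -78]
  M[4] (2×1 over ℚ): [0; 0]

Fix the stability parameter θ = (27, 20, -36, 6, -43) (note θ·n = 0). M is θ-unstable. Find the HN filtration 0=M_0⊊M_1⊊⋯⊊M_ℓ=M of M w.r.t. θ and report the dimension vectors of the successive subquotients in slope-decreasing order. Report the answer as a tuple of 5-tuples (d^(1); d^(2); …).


Interval decomposition of M: I[1,2]^2, I[1,3], I[1,4], I[3,3], I[5,5]^2.
HN type (ℓ=5): μ^(1)=47/2; μ^(2)=6; μ^(3)=11/3; μ^(4)=-36; μ^(5)=-43

((2, 2, 0, 0, 0); (0, 0, 0, 1, 0); (2, 2, 2, 0, 0); (0, 0, 1, 0, 0); (0, 0, 0, 0, 2))


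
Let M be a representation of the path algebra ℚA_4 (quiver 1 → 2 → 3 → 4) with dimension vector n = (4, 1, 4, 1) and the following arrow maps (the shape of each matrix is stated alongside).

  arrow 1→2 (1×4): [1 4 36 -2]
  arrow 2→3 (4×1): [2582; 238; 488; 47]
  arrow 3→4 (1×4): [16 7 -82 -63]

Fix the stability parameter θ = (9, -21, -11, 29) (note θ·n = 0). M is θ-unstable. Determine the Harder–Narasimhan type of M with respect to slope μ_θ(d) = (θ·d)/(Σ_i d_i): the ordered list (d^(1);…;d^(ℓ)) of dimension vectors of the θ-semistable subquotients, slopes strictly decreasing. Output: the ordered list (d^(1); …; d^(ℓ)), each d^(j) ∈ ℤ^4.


Interval decomposition of M: I[1,1]^3, I[1,4], I[3,3]^3.
HN type (ℓ=4): μ^(1)=29; μ^(2)=9; μ^(3)=-23/3; μ^(4)=-11

((0, 0, 0, 1); (3, 0, 0, 0); (1, 1, 1, 0); (0, 0, 3, 0))


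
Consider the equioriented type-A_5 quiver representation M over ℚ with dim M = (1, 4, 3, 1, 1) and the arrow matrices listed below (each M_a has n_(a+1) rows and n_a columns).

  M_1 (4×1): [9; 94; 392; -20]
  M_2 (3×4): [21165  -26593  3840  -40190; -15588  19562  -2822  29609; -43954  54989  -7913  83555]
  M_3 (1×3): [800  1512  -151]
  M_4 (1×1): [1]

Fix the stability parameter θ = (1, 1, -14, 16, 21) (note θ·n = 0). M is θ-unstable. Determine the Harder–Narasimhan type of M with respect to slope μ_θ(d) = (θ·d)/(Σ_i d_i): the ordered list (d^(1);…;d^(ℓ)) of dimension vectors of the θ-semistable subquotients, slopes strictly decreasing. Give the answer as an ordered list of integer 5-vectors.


Barcode: M ≅ I[1,3], I[2,2], I[2,3], I[2,5]. HN layers by μ_θ (5 steps, strictly decreasing):
  μ^(1)=21; μ^(2)=16; μ^(3)=1; μ^(4)=-4; μ^(5)=-13/2

((0, 0, 0, 0, 1); (0, 0, 0, 1, 0); (0, 1, 0, 0, 0); (1, 1, 1, 0, 0); (0, 2, 2, 0, 0))


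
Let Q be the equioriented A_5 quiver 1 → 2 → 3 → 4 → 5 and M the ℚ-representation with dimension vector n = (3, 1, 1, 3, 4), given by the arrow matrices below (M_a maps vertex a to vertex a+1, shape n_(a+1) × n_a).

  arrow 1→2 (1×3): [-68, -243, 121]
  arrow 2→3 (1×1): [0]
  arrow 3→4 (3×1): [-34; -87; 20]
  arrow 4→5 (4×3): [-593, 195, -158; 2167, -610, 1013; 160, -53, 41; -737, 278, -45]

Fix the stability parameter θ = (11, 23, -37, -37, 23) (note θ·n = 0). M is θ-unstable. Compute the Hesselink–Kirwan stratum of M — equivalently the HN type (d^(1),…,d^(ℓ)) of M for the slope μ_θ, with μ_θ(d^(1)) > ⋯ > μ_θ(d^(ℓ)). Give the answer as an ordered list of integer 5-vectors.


Barcode: M ≅ I[1,1]^2, I[1,2], I[3,5], I[4,5]^2, I[5,5]. HN layers by μ_θ (3 steps, strictly decreasing):
  μ^(1)=23; μ^(2)=11; μ^(3)=-37

((0, 1, 0, 0, 4); (3, 0, 0, 0, 0); (0, 0, 1, 3, 0))


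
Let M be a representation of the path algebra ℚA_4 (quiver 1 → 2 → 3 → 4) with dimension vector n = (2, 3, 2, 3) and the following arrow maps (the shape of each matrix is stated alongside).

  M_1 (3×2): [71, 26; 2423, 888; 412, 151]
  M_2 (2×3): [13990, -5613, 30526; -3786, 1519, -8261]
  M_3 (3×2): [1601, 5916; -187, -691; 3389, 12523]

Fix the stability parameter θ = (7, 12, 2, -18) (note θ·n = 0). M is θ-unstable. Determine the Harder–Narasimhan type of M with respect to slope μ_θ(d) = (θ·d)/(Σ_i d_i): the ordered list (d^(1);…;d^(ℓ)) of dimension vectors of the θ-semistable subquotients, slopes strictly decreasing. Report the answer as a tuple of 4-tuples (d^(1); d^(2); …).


Via rank(M_{q-1}∘⋯∘M_p): M ≅ I[1,4]^2, I[2,2], I[4,4].
μ_θ-semistable layers: μ^(1)=12; μ^(2)=3/4; μ^(3)=-18

((0, 1, 0, 0); (2, 2, 2, 2); (0, 0, 0, 1))


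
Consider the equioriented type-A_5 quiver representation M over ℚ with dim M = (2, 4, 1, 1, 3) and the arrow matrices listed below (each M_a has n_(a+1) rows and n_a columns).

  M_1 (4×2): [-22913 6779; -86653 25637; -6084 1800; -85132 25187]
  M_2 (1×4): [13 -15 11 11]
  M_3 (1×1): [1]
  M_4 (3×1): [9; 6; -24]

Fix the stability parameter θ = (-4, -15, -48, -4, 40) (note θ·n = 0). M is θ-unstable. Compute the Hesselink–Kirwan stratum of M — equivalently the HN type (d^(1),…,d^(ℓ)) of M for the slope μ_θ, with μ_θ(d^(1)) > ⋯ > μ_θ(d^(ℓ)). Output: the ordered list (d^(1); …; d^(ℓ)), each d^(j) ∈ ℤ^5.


Interval decomposition of M: I[1,2], I[1,5], I[2,2]^2, I[5,5]^2.
HN type (ℓ=5): μ^(1)=40; μ^(2)=-4; μ^(3)=-19/2; μ^(4)=-15; μ^(5)=-67/3

((0, 0, 0, 0, 3); (0, 0, 0, 1, 0); (1, 1, 0, 0, 0); (0, 2, 0, 0, 0); (1, 1, 1, 0, 0))


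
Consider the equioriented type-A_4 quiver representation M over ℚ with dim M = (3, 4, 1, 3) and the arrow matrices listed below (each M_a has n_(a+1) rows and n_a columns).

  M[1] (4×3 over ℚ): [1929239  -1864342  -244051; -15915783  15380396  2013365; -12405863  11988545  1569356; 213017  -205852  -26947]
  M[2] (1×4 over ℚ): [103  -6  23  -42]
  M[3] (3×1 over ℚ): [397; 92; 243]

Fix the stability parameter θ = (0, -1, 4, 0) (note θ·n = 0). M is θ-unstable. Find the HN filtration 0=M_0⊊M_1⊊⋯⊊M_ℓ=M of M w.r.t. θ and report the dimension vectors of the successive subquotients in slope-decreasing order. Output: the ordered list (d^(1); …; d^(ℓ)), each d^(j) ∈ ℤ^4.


Interval decomposition of M: I[1,1], I[1,2], I[1,4], I[2,2]^2, I[4,4]^2.
HN type (ℓ=4): μ^(1)=2; μ^(2)=0; μ^(3)=-1/2; μ^(4)=-1

((0, 0, 1, 1); (1, 0, 0, 2); (2, 2, 0, 0); (0, 2, 0, 0))


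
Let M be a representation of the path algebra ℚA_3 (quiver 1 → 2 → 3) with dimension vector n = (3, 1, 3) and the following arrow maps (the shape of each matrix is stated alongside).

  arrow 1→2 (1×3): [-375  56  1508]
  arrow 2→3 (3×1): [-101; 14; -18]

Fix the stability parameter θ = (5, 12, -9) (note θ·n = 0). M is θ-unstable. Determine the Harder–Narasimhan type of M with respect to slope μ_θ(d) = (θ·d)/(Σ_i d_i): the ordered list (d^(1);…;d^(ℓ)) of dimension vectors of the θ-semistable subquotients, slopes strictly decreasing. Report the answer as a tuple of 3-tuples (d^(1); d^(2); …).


Interval decomposition of M: I[1,1]^2, I[1,3], I[3,3]^2.
HN type (ℓ=3): μ^(1)=5; μ^(2)=8/3; μ^(3)=-9

((2, 0, 0); (1, 1, 1); (0, 0, 2))


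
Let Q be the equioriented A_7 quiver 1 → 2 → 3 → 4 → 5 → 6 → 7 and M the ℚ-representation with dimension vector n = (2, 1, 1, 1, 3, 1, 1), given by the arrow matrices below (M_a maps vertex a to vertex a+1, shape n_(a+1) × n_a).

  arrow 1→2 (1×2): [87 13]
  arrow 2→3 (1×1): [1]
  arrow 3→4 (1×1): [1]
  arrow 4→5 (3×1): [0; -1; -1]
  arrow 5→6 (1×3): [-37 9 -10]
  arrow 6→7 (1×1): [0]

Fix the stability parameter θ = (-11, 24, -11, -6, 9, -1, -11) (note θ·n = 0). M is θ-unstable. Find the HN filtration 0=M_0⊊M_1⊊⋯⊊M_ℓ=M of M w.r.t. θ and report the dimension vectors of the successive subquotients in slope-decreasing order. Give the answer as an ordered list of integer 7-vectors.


Barcode: M ≅ I[1,1], I[1,6], I[5,5]^2, I[7,7]. HN layers by μ_θ (4 steps, strictly decreasing):
  μ^(1)=9; μ^(2)=4; μ^(3)=7/3; μ^(4)=-11

((0, 0, 0, 0, 2, 0, 0); (0, 0, 0, 0, 1, 1, 0); (0, 1, 1, 1, 0, 0, 0); (2, 0, 0, 0, 0, 0, 1))


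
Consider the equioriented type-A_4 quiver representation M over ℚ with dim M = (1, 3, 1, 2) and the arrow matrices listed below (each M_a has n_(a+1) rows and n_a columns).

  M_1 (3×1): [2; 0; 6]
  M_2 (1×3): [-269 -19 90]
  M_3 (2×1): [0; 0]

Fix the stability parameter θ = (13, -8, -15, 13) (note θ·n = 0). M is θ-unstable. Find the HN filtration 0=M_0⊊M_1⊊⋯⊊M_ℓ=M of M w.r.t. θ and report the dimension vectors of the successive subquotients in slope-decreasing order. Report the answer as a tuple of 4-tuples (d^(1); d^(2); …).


Via rank(M_{q-1}∘⋯∘M_p): M ≅ I[1,3], I[2,2]^2, I[4,4]^2.
μ_θ-semistable layers: μ^(1)=13; μ^(2)=-10/3; μ^(3)=-8

((0, 0, 0, 2); (1, 1, 1, 0); (0, 2, 0, 0))


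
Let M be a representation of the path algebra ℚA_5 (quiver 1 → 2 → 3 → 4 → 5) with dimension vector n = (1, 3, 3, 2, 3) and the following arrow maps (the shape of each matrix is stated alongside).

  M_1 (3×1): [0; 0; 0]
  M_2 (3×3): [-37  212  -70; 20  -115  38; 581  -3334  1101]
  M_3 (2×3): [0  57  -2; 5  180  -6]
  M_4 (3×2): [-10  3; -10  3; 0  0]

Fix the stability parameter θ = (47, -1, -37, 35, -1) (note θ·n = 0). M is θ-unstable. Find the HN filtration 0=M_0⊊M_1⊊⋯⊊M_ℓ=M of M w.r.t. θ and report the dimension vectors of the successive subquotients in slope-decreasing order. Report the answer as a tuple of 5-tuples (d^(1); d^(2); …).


Interval decomposition of M: I[1,1], I[2,3], I[2,4], I[2,5], I[5,5]^2.
HN type (ℓ=5): μ^(1)=47; μ^(2)=35; μ^(3)=17; μ^(4)=-1; μ^(5)=-19

((1, 0, 0, 0, 0); (0, 0, 0, 1, 0); (0, 0, 0, 1, 1); (0, 0, 0, 0, 2); (0, 3, 3, 0, 0))


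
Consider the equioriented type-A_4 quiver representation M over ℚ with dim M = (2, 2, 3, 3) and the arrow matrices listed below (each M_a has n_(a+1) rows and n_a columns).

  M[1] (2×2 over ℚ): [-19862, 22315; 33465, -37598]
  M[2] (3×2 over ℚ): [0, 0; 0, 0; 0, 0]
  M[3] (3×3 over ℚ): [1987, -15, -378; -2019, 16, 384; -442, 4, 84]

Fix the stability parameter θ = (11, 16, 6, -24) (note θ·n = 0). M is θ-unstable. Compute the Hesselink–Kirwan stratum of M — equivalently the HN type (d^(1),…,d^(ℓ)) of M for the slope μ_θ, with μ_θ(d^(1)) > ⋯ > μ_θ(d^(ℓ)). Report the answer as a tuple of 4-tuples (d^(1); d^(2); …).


Barcode: M ≅ I[1,2]^2, I[3,4]^3. HN layers by μ_θ (3 steps, strictly decreasing):
  μ^(1)=16; μ^(2)=11; μ^(3)=-9

((0, 2, 0, 0); (2, 0, 0, 0); (0, 0, 3, 3))


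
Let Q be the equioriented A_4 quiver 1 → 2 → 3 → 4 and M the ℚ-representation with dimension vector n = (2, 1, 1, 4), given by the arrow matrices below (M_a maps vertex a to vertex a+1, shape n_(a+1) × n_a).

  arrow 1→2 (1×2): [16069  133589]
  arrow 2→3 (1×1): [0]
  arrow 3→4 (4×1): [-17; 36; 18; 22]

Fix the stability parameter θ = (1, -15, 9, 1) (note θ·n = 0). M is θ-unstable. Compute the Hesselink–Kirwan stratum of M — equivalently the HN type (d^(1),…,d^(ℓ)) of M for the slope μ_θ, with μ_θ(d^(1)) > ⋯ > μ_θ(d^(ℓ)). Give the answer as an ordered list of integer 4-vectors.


Barcode: M ≅ I[1,1], I[1,2], I[3,4], I[4,4]^3. HN layers by μ_θ (3 steps, strictly decreasing):
  μ^(1)=5; μ^(2)=1; μ^(3)=-7

((0, 0, 1, 1); (1, 0, 0, 3); (1, 1, 0, 0))


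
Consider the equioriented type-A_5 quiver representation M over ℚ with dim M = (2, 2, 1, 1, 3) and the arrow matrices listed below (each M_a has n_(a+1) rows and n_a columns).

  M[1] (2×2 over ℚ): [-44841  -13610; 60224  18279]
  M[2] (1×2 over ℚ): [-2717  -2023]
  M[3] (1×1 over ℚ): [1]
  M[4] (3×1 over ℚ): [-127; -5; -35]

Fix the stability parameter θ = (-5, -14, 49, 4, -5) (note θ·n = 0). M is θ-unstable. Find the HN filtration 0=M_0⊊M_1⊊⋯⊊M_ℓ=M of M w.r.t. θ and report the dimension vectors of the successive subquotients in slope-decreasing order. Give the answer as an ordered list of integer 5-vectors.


Barcode: M ≅ I[1,2], I[1,5], I[5,5]^2. HN layers by μ_θ (3 steps, strictly decreasing):
  μ^(1)=16; μ^(2)=-5; μ^(3)=-19/2

((0, 0, 1, 1, 1); (0, 0, 0, 0, 2); (2, 2, 0, 0, 0))


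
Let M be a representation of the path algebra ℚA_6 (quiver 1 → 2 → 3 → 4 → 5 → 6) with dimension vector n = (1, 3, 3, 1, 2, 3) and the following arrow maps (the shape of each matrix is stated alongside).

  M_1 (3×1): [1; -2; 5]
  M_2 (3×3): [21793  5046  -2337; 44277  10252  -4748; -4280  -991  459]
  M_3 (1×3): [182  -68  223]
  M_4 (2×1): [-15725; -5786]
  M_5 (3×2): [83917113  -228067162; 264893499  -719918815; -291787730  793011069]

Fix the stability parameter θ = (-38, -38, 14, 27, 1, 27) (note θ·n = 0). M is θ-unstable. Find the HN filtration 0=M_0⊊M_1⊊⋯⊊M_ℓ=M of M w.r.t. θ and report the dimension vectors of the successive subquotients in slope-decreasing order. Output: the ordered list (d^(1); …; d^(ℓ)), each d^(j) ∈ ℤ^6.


Via rank(M_{q-1}∘⋯∘M_p): M ≅ I[1,6], I[2,3]^2, I[5,6], I[6,6].
μ_θ-semistable layers: μ^(1)=27; μ^(2)=14; μ^(3)=1; μ^(4)=-38

((0, 0, 0, 0, 0, 3); (0, 0, 3, 1, 1, 0); (0, 0, 0, 0, 1, 0); (1, 3, 0, 0, 0, 0))


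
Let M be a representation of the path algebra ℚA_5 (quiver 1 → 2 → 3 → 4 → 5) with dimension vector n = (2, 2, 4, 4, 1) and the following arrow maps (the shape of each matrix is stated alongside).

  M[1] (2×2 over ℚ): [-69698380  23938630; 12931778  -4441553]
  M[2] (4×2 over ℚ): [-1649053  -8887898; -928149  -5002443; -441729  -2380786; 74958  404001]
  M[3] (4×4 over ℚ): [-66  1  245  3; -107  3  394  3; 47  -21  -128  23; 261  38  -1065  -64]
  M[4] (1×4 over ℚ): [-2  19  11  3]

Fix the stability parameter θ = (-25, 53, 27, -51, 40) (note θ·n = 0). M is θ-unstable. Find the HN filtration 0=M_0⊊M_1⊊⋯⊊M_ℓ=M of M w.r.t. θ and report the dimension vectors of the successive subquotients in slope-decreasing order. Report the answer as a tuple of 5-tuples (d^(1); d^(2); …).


Barcode: M ≅ I[1,1], I[1,5], I[2,4], I[3,3], I[3,4], I[4,4]. HN layers by μ_θ (6 steps, strictly decreasing):
  μ^(1)=40; μ^(2)=27; μ^(3)=29/3; μ^(4)=-12; μ^(5)=-25; μ^(6)=-51

((0, 0, 0, 0, 1); (0, 0, 1, 0, 0); (0, 2, 2, 2, 0); (0, 0, 1, 1, 0); (2, 0, 0, 0, 0); (0, 0, 0, 1, 0))


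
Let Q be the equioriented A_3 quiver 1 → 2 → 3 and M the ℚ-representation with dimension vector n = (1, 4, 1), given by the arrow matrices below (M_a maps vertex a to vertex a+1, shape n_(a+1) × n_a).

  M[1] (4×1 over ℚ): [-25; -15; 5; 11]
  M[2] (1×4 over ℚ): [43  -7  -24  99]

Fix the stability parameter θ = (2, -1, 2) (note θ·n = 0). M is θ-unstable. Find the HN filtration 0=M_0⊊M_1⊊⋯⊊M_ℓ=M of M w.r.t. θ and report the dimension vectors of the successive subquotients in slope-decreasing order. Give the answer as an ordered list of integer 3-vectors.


Via rank(M_{q-1}∘⋯∘M_p): M ≅ I[1,3], I[2,2]^3.
μ_θ-semistable layers: μ^(1)=2; μ^(2)=1/2; μ^(3)=-1

((0, 0, 1); (1, 1, 0); (0, 3, 0))


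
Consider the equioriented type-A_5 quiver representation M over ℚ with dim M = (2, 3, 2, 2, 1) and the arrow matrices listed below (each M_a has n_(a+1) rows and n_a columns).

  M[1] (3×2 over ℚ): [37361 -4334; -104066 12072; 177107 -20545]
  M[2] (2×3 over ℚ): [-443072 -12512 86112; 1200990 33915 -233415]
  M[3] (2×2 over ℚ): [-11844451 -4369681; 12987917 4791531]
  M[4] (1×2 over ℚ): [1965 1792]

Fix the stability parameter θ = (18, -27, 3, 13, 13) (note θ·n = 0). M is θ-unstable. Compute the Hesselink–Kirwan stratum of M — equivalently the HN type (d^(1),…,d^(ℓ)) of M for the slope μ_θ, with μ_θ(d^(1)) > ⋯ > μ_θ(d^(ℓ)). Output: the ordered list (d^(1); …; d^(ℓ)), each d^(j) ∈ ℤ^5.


Via rank(M_{q-1}∘⋯∘M_p): M ≅ I[1,2], I[1,5], I[2,2], I[3,4].
μ_θ-semistable layers: μ^(1)=13; μ^(2)=3; μ^(3)=-9/2; μ^(4)=-27

((0, 0, 0, 2, 1); (0, 0, 2, 0, 0); (2, 2, 0, 0, 0); (0, 1, 0, 0, 0))


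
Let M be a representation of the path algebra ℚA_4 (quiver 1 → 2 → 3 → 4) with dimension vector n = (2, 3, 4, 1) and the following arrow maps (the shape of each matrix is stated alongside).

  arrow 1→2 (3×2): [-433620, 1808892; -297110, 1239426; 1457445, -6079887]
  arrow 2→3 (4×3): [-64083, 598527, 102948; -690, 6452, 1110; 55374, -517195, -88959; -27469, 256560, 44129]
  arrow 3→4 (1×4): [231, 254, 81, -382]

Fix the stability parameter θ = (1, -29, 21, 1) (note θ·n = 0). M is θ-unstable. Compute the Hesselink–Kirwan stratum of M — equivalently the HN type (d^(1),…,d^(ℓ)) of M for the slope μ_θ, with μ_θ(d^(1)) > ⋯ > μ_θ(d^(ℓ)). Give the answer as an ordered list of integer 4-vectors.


Via rank(M_{q-1}∘⋯∘M_p): M ≅ I[1,1], I[1,4], I[2,2], I[2,3], I[3,3]^2.
μ_θ-semistable layers: μ^(1)=21; μ^(2)=11; μ^(3)=1; μ^(4)=-14; μ^(5)=-29

((0, 0, 3, 0); (0, 0, 1, 1); (1, 0, 0, 0); (1, 1, 0, 0); (0, 2, 0, 0))


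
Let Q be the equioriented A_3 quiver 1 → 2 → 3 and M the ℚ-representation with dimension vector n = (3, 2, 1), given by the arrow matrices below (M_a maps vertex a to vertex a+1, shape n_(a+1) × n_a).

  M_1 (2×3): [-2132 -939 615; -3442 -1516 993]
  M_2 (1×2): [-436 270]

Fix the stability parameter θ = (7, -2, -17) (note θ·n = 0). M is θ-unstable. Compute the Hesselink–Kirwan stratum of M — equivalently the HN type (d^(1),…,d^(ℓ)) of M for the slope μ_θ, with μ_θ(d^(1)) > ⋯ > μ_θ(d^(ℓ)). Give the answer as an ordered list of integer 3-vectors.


Interval decomposition of M: I[1,1], I[1,2], I[1,3].
HN type (ℓ=3): μ^(1)=7; μ^(2)=5/2; μ^(3)=-4

((1, 0, 0); (1, 1, 0); (1, 1, 1))


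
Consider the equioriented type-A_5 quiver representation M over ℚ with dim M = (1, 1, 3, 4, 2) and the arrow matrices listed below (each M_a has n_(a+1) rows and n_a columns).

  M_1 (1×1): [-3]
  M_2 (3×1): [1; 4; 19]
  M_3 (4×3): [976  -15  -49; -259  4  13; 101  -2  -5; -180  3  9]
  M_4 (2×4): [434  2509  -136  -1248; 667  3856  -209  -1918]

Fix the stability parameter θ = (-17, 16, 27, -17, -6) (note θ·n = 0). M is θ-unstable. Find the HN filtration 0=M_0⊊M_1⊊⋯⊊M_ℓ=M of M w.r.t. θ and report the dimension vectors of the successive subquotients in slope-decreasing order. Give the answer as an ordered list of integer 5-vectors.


Via rank(M_{q-1}∘⋯∘M_p): M ≅ I[1,5], I[3,3], I[3,5], I[4,4]^2.
μ_θ-semistable layers: μ^(1)=27; μ^(2)=5; μ^(3)=4/3; μ^(4)=-17

((0, 0, 1, 0, 0); (0, 1, 1, 1, 1); (0, 0, 1, 1, 1); (1, 0, 0, 2, 0))


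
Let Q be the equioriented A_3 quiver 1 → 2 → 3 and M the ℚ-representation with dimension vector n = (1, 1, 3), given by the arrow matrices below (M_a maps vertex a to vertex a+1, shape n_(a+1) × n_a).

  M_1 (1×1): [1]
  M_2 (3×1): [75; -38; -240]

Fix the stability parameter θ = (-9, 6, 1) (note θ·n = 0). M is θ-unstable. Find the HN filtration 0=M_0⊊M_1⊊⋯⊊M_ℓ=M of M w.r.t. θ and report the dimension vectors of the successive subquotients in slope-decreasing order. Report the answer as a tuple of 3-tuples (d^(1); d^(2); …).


Via rank(M_{q-1}∘⋯∘M_p): M ≅ I[1,3], I[3,3]^2.
μ_θ-semistable layers: μ^(1)=7/2; μ^(2)=1; μ^(3)=-9

((0, 1, 1); (0, 0, 2); (1, 0, 0))


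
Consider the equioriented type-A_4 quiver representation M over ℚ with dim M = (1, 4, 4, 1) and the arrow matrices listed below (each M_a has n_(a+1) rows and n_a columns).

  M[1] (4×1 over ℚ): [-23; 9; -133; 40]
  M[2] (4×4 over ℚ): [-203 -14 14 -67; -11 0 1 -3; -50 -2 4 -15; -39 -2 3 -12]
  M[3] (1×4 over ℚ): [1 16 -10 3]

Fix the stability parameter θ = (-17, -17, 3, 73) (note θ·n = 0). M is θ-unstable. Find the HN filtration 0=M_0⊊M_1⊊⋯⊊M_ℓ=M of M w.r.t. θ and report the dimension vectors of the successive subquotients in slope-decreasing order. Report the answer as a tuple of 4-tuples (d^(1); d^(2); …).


Barcode: M ≅ I[1,4], I[2,2], I[2,3]^2, I[3,3]. HN layers by μ_θ (3 steps, strictly decreasing):
  μ^(1)=73; μ^(2)=3; μ^(3)=-17

((0, 0, 0, 1); (0, 0, 4, 0); (1, 4, 0, 0))


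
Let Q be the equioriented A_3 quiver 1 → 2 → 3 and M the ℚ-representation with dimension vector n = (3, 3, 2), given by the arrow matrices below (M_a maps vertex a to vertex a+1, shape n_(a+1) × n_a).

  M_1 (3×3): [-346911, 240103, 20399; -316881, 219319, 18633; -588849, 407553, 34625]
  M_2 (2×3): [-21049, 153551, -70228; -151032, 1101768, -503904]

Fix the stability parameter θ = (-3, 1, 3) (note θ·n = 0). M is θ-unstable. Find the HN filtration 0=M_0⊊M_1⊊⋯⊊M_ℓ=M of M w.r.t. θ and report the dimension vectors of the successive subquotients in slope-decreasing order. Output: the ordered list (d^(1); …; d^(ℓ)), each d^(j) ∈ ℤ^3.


Barcode: M ≅ I[1,1], I[1,2], I[1,3], I[2,2], I[3,3]. HN layers by μ_θ (3 steps, strictly decreasing):
  μ^(1)=3; μ^(2)=1; μ^(3)=-3

((0, 0, 2); (0, 3, 0); (3, 0, 0))


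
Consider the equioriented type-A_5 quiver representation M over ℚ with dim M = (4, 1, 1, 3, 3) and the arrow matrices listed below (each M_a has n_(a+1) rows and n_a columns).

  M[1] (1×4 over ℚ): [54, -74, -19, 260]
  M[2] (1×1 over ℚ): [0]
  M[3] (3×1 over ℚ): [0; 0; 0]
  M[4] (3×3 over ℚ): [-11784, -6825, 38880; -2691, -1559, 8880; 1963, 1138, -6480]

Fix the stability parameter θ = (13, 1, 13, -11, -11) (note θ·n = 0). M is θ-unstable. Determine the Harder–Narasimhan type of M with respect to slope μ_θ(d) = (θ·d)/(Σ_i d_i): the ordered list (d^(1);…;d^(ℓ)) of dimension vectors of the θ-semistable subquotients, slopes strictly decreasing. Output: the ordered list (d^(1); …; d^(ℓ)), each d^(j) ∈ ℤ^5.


Barcode: M ≅ I[1,1]^3, I[1,2], I[3,3], I[4,4], I[4,5]^2, I[5,5]. HN layers by μ_θ (3 steps, strictly decreasing):
  μ^(1)=13; μ^(2)=7; μ^(3)=-11

((3, 0, 1, 0, 0); (1, 1, 0, 0, 0); (0, 0, 0, 3, 3))


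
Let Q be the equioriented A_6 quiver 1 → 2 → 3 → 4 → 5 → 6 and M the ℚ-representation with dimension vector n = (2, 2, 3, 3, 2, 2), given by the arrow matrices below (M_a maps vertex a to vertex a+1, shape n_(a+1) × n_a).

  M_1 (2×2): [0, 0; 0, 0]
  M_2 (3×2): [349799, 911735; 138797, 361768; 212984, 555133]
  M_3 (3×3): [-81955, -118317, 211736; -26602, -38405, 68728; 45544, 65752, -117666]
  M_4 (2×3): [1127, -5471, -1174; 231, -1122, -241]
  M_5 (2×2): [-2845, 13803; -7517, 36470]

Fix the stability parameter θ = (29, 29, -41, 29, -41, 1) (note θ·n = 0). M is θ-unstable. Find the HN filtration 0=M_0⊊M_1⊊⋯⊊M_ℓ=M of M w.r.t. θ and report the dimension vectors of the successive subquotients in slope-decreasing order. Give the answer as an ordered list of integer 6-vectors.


Barcode: M ≅ I[1,1]^2, I[2,6]^2, I[3,4]. HN layers by μ_θ (4 steps, strictly decreasing):
  μ^(1)=29; μ^(2)=1; μ^(3)=-6; μ^(4)=-41

((2, 0, 0, 1, 0, 0); (0, 0, 0, 0, 0, 2); (0, 2, 2, 2, 2, 0); (0, 0, 1, 0, 0, 0))


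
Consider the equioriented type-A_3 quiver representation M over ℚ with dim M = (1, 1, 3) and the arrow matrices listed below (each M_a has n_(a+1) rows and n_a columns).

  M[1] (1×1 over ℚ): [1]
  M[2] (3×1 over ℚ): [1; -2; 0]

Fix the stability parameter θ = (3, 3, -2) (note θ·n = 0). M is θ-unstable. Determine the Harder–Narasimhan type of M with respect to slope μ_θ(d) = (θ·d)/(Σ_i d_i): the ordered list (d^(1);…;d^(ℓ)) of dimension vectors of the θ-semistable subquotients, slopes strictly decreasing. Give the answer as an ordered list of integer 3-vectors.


Via rank(M_{q-1}∘⋯∘M_p): M ≅ I[1,3], I[3,3]^2.
μ_θ-semistable layers: μ^(1)=4/3; μ^(2)=-2

((1, 1, 1); (0, 0, 2))


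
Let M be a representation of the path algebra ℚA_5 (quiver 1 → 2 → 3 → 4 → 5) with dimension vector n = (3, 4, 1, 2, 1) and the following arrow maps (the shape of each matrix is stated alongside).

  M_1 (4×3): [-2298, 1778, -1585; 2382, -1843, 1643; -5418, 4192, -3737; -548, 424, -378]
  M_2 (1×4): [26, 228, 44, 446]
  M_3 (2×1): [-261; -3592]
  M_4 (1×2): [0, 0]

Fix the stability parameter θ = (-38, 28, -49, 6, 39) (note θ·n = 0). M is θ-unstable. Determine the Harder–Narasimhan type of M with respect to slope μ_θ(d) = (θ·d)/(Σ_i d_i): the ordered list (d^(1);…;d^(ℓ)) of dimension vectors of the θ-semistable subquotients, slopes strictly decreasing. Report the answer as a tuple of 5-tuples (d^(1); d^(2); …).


Interval decomposition of M: I[1,1], I[1,2], I[1,4], I[2,2]^2, I[4,4], I[5,5].
HN type (ℓ=5): μ^(1)=39; μ^(2)=28; μ^(3)=6; μ^(4)=-21/2; μ^(5)=-38

((0, 0, 0, 0, 1); (0, 3, 0, 0, 0); (0, 0, 0, 2, 0); (0, 1, 1, 0, 0); (3, 0, 0, 0, 0))


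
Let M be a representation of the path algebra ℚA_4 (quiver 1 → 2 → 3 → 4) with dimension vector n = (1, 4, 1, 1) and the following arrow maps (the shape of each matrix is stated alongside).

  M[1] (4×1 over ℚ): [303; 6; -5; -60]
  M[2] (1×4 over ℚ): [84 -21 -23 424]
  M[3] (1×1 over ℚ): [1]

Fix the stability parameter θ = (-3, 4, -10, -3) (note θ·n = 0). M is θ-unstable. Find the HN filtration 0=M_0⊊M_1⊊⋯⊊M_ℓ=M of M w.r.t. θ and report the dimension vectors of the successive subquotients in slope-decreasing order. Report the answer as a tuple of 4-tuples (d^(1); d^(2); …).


Via rank(M_{q-1}∘⋯∘M_p): M ≅ I[1,4], I[2,2]^3.
μ_θ-semistable layers: μ^(1)=4; μ^(2)=-3

((0, 3, 0, 0); (1, 1, 1, 1))


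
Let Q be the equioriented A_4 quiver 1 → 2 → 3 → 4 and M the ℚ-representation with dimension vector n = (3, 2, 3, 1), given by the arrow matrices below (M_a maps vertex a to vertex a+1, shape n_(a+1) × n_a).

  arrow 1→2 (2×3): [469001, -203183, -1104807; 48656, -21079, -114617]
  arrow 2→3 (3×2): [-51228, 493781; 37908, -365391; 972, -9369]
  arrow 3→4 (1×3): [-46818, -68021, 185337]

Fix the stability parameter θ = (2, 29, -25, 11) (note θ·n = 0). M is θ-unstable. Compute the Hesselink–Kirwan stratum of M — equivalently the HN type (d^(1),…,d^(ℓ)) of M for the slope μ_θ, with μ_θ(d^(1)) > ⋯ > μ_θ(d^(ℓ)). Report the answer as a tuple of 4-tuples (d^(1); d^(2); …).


Interval decomposition of M: I[1,1], I[1,2], I[1,3], I[3,3], I[3,4].
HN type (ℓ=4): μ^(1)=29; μ^(2)=11; μ^(3)=2; μ^(4)=-25

((0, 1, 0, 0); (0, 0, 0, 1); (3, 1, 1, 0); (0, 0, 2, 0))


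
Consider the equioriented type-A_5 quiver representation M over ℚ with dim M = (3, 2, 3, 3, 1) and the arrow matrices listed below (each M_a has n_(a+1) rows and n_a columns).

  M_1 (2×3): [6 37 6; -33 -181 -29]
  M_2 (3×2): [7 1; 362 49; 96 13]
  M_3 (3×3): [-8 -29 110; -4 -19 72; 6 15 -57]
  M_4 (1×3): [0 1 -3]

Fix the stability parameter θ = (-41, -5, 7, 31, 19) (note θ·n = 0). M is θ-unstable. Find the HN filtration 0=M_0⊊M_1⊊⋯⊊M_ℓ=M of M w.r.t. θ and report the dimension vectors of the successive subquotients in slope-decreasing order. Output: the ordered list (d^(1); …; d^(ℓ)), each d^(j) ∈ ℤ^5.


Barcode: M ≅ I[1,1], I[1,3], I[1,5], I[3,4], I[4,4]. HN layers by μ_θ (5 steps, strictly decreasing):
  μ^(1)=31; μ^(2)=25; μ^(3)=7; μ^(4)=-5; μ^(5)=-41

((0, 0, 0, 2, 0); (0, 0, 0, 1, 1); (0, 0, 3, 0, 0); (0, 2, 0, 0, 0); (3, 0, 0, 0, 0))


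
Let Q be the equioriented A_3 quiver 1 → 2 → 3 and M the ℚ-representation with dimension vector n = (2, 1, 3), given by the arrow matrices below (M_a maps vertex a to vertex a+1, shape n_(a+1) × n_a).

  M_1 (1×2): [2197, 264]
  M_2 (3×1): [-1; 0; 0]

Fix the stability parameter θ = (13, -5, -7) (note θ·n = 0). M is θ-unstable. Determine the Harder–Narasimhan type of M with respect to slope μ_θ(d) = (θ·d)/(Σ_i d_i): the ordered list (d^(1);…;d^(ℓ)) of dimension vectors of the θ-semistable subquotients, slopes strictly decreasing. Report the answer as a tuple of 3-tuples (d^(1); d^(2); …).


Via rank(M_{q-1}∘⋯∘M_p): M ≅ I[1,1], I[1,3], I[3,3]^2.
μ_θ-semistable layers: μ^(1)=13; μ^(2)=1/3; μ^(3)=-7

((1, 0, 0); (1, 1, 1); (0, 0, 2))


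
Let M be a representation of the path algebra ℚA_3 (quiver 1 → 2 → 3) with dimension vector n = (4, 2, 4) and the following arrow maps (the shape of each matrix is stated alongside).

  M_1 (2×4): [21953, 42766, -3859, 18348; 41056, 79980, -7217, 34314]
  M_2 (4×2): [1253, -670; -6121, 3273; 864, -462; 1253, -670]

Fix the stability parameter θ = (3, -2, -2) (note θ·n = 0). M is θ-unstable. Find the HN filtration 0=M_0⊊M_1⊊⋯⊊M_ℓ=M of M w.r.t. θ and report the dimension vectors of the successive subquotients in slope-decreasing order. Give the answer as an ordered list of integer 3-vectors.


Barcode: M ≅ I[1,1]^2, I[1,3]^2, I[3,3]^2. HN layers by μ_θ (3 steps, strictly decreasing):
  μ^(1)=3; μ^(2)=-1/3; μ^(3)=-2

((2, 0, 0); (2, 2, 2); (0, 0, 2))


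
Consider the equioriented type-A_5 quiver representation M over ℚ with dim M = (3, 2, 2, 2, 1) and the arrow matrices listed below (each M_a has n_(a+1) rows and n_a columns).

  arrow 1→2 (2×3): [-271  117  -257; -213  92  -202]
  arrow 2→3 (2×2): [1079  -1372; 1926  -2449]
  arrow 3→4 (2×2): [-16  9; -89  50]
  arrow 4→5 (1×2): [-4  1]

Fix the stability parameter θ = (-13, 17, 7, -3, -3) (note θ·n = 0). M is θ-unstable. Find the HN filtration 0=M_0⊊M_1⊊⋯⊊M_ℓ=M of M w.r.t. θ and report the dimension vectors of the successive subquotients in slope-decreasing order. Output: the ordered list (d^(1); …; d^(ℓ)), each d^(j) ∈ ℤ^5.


Interval decomposition of M: I[1,1], I[1,4], I[1,5].
HN type (ℓ=3): μ^(1)=7; μ^(2)=9/2; μ^(3)=-13

((0, 1, 1, 1, 0); (0, 1, 1, 1, 1); (3, 0, 0, 0, 0))


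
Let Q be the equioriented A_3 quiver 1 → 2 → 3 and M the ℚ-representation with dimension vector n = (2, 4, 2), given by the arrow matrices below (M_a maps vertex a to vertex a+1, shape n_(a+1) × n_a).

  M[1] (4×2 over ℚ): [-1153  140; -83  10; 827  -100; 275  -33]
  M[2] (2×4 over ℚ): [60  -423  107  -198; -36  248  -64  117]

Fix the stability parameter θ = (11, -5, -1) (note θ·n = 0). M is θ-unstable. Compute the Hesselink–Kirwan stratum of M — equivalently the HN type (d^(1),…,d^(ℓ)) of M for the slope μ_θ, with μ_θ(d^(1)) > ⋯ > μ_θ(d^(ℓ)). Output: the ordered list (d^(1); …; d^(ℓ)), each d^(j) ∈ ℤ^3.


Interval decomposition of M: I[1,3]^2, I[2,2]^2.
HN type (ℓ=2): μ^(1)=5/3; μ^(2)=-5

((2, 2, 2); (0, 2, 0))


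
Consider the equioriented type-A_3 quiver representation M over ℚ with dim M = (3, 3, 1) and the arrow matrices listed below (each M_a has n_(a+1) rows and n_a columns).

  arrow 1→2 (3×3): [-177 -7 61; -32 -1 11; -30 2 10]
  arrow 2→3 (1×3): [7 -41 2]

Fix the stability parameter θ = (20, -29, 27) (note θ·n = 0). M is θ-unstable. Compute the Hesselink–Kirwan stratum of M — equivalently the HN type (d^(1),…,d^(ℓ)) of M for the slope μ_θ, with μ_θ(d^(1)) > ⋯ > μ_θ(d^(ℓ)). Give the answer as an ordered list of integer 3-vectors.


Interval decomposition of M: I[1,1], I[1,2], I[1,3], I[2,2].
HN type (ℓ=4): μ^(1)=27; μ^(2)=20; μ^(3)=-9/2; μ^(4)=-29

((0, 0, 1); (1, 0, 0); (2, 2, 0); (0, 1, 0))


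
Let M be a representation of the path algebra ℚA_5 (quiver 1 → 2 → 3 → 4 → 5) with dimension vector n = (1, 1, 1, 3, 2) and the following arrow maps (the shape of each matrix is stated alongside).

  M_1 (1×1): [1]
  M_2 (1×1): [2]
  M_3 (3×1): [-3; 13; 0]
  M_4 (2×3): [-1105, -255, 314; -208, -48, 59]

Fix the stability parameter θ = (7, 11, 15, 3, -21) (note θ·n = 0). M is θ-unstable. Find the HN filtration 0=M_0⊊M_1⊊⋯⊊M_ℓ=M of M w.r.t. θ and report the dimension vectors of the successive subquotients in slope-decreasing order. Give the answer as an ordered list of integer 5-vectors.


Barcode: M ≅ I[1,4], I[4,5]^2. HN layers by μ_θ (3 steps, strictly decreasing):
  μ^(1)=29/3; μ^(2)=7; μ^(3)=-9

((0, 1, 1, 1, 0); (1, 0, 0, 0, 0); (0, 0, 0, 2, 2))


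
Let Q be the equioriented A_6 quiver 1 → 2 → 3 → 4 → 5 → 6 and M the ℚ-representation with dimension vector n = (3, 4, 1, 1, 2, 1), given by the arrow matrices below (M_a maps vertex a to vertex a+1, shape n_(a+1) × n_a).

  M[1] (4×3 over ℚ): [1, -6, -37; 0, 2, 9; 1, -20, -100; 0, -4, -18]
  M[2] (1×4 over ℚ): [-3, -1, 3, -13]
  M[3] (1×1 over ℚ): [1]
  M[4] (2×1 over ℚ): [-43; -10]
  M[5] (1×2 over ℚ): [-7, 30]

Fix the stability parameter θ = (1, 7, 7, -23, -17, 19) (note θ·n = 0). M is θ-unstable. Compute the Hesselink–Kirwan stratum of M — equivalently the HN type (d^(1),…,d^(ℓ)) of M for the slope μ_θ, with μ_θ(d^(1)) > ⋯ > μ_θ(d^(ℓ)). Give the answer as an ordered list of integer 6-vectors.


Interval decomposition of M: I[1,1], I[1,2], I[1,6], I[2,2]^2, I[5,5].
HN type (ℓ=5): μ^(1)=19; μ^(2)=7; μ^(3)=1; μ^(4)=-5; μ^(5)=-17

((0, 0, 0, 0, 0, 1); (0, 3, 0, 0, 0, 0); (2, 0, 0, 0, 0, 0); (1, 1, 1, 1, 1, 0); (0, 0, 0, 0, 1, 0))


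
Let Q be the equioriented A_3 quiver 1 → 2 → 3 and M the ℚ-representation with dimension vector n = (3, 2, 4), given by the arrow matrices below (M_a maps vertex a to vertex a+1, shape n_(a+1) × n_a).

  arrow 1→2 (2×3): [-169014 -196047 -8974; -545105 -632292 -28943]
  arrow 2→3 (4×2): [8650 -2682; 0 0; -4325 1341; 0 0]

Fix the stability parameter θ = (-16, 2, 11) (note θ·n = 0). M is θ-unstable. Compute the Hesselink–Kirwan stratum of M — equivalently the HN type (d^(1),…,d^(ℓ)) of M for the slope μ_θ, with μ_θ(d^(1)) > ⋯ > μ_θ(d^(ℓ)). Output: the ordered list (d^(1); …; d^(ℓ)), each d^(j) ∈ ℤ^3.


Interval decomposition of M: I[1,1], I[1,2], I[1,3], I[3,3]^3.
HN type (ℓ=3): μ^(1)=11; μ^(2)=2; μ^(3)=-16

((0, 0, 4); (0, 2, 0); (3, 0, 0))


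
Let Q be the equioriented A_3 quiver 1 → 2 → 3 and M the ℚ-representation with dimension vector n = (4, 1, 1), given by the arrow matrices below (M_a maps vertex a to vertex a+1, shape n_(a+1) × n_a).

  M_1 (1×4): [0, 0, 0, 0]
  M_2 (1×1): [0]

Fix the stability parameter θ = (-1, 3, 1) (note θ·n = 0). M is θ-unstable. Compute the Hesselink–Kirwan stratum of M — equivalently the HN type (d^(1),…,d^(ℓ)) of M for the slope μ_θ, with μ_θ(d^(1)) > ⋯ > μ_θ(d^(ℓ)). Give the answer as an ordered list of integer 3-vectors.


Via rank(M_{q-1}∘⋯∘M_p): M ≅ I[1,1]^4, I[2,2], I[3,3].
μ_θ-semistable layers: μ^(1)=3; μ^(2)=1; μ^(3)=-1

((0, 1, 0); (0, 0, 1); (4, 0, 0))


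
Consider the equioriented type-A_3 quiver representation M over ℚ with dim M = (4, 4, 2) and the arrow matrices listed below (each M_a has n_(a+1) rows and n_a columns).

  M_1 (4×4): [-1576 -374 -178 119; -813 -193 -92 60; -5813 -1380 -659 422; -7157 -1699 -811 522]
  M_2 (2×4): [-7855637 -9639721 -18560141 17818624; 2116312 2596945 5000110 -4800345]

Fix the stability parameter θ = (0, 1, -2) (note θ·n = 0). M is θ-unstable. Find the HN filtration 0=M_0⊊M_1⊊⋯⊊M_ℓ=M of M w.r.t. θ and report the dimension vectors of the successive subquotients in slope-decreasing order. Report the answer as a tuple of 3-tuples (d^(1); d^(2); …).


Interval decomposition of M: I[1,2]^2, I[1,3]^2.
HN type (ℓ=3): μ^(1)=1; μ^(2)=0; μ^(3)=-1/3

((0, 2, 0); (2, 0, 0); (2, 2, 2))


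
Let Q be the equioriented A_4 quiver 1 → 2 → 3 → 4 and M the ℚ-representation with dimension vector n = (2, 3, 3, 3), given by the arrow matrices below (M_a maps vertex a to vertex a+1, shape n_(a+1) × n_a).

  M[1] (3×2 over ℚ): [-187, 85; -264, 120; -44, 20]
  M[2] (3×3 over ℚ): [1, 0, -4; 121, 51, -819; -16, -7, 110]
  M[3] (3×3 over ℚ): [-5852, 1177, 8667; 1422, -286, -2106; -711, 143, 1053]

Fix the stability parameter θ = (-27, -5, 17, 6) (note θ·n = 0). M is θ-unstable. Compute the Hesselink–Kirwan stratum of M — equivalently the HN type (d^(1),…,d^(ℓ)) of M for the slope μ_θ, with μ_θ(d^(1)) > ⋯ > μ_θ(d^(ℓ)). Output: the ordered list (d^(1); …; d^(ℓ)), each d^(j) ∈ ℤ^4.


Interval decomposition of M: I[1,1], I[1,4], I[2,3], I[2,4], I[4,4].
HN type (ℓ=5): μ^(1)=17; μ^(2)=23/2; μ^(3)=6; μ^(4)=-5; μ^(5)=-27

((0, 0, 1, 0); (0, 0, 2, 2); (0, 0, 0, 1); (0, 3, 0, 0); (2, 0, 0, 0))


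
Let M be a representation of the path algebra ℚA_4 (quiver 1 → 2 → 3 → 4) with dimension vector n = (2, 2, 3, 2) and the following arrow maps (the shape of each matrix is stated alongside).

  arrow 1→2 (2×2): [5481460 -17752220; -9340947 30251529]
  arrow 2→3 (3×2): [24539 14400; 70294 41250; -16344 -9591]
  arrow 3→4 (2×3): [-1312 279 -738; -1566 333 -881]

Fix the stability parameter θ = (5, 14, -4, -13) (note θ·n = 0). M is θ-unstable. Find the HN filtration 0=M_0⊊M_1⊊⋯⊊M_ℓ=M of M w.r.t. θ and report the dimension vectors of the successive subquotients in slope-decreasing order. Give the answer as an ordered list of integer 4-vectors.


Interval decomposition of M: I[1,1], I[1,4], I[2,4], I[3,3].
HN type (ℓ=4): μ^(1)=5; μ^(2)=1/2; μ^(3)=-1; μ^(4)=-4

((1, 0, 0, 0); (1, 1, 1, 1); (0, 1, 1, 1); (0, 0, 1, 0))


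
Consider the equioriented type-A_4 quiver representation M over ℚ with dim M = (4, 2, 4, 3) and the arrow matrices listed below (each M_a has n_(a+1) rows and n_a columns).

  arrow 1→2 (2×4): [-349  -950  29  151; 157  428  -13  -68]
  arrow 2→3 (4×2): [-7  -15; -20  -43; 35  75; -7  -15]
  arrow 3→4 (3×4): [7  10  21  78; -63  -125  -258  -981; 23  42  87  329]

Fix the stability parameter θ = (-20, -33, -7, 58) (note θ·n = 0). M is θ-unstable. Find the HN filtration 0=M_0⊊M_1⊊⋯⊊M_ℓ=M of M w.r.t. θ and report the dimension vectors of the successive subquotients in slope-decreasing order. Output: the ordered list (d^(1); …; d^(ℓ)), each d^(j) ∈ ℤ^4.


Interval decomposition of M: I[1,1]^2, I[1,4]^2, I[3,3], I[3,4].
HN type (ℓ=4): μ^(1)=58; μ^(2)=-7; μ^(3)=-20; μ^(4)=-53/2

((0, 0, 0, 3); (0, 0, 4, 0); (2, 0, 0, 0); (2, 2, 0, 0))


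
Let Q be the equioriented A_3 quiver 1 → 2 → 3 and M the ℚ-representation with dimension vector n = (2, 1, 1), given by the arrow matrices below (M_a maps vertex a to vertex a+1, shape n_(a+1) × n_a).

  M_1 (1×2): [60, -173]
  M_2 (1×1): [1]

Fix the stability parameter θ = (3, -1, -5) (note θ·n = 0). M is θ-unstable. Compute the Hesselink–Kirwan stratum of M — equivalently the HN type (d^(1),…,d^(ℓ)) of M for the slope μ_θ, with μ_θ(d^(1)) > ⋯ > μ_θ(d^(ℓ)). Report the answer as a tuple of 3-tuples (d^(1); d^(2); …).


Via rank(M_{q-1}∘⋯∘M_p): M ≅ I[1,1], I[1,3].
μ_θ-semistable layers: μ^(1)=3; μ^(2)=-1

((1, 0, 0); (1, 1, 1))
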